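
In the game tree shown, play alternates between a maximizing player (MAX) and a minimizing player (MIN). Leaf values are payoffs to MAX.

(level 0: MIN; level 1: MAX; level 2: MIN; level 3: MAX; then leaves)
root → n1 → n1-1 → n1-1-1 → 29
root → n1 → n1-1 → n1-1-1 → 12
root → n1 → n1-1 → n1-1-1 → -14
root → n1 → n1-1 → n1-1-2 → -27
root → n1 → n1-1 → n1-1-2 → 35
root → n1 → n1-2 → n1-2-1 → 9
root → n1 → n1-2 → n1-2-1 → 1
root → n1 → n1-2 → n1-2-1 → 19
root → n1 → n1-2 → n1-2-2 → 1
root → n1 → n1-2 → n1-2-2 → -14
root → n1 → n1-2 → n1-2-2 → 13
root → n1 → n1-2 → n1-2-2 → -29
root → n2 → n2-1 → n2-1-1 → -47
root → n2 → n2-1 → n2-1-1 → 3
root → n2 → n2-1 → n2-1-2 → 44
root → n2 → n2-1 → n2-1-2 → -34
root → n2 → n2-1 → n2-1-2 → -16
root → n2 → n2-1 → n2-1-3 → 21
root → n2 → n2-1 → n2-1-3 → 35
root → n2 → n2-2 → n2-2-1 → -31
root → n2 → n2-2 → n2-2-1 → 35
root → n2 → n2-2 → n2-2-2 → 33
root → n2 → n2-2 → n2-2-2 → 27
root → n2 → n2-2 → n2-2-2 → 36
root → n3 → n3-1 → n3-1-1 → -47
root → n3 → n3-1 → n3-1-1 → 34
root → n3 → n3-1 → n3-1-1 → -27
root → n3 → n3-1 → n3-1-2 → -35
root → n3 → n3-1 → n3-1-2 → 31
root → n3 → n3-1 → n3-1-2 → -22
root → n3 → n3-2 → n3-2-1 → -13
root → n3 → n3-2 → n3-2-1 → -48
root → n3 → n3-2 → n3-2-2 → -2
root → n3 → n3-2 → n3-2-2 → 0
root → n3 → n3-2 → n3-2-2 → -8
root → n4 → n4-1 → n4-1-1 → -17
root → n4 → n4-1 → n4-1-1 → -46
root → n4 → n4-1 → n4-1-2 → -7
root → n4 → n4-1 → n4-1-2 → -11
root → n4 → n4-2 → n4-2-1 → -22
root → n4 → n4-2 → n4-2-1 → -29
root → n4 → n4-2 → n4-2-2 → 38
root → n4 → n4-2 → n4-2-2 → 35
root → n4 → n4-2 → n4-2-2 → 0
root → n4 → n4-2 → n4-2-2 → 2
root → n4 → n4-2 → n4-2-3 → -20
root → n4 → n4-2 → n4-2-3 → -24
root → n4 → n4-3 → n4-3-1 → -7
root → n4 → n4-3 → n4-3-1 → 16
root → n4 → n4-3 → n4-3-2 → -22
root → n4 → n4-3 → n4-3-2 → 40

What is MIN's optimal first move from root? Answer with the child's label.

n1-1-1 (MAX): max(29, 12, -14) = 29
n1-1-2 (MAX): max(-27, 35) = 35
n1-1 (MIN): min(29, 35) = 29
n1-2-1 (MAX): max(9, 1, 19) = 19
n1-2-2 (MAX): max(1, -14, 13, -29) = 13
n1-2 (MIN): min(19, 13) = 13
n1 (MAX): max(29, 13) = 29
n2-1-1 (MAX): max(-47, 3) = 3
n2-1-2 (MAX): max(44, -34, -16) = 44
n2-1-3 (MAX): max(21, 35) = 35
n2-1 (MIN): min(3, 44, 35) = 3
n2-2-1 (MAX): max(-31, 35) = 35
n2-2-2 (MAX): max(33, 27, 36) = 36
n2-2 (MIN): min(35, 36) = 35
n2 (MAX): max(3, 35) = 35
n3-1-1 (MAX): max(-47, 34, -27) = 34
n3-1-2 (MAX): max(-35, 31, -22) = 31
n3-1 (MIN): min(34, 31) = 31
n3-2-1 (MAX): max(-13, -48) = -13
n3-2-2 (MAX): max(-2, 0, -8) = 0
n3-2 (MIN): min(-13, 0) = -13
n3 (MAX): max(31, -13) = 31
n4-1-1 (MAX): max(-17, -46) = -17
n4-1-2 (MAX): max(-7, -11) = -7
n4-1 (MIN): min(-17, -7) = -17
n4-2-1 (MAX): max(-22, -29) = -22
n4-2-2 (MAX): max(38, 35, 0, 2) = 38
n4-2-3 (MAX): max(-20, -24) = -20
n4-2 (MIN): min(-22, 38, -20) = -22
n4-3-1 (MAX): max(-7, 16) = 16
n4-3-2 (MAX): max(-22, 40) = 40
n4-3 (MIN): min(16, 40) = 16
n4 (MAX): max(-17, -22, 16) = 16
root (MIN): min(29, 35, 31, 16) = 16
MIN at root wants the lowest of {n1=29, n2=35, n3=31, n4=16}, so chooses n4.

n4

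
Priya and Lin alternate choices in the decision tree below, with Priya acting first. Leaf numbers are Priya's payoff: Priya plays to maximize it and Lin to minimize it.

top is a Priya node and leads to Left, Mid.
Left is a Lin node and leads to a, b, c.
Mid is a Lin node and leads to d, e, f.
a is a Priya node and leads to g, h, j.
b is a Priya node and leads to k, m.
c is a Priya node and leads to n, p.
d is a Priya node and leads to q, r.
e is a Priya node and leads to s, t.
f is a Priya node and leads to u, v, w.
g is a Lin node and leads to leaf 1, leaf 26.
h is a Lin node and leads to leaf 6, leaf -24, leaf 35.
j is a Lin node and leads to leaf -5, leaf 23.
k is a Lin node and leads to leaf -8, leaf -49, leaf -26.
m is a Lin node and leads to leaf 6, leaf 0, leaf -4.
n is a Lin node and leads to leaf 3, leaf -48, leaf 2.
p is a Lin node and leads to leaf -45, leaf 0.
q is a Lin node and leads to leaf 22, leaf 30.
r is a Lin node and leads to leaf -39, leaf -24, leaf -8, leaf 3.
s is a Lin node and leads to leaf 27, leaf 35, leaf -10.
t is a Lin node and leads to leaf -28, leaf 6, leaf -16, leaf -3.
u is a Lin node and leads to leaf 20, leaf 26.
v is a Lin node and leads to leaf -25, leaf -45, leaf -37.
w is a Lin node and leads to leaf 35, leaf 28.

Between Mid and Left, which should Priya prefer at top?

q (Lin): min(22, 30) = 22
r (Lin): min(-39, -24, -8, 3) = -39
d (Priya): max(22, -39) = 22
s (Lin): min(27, 35, -10) = -10
t (Lin): min(-28, 6, -16, -3) = -28
e (Priya): max(-10, -28) = -10
u (Lin): min(20, 26) = 20
v (Lin): min(-25, -45, -37) = -45
w (Lin): min(35, 28) = 28
f (Priya): max(20, -45, 28) = 28
Mid (Lin): min(22, -10, 28) = -10
g (Lin): min(1, 26) = 1
h (Lin): min(6, -24, 35) = -24
j (Lin): min(-5, 23) = -5
a (Priya): max(1, -24, -5) = 1
k (Lin): min(-8, -49, -26) = -49
m (Lin): min(6, 0, -4) = -4
b (Priya): max(-49, -4) = -4
n (Lin): min(3, -48, 2) = -48
p (Lin): min(-45, 0) = -45
c (Priya): max(-48, -45) = -45
Left (Lin): min(1, -4, -45) = -45
Priya prefers the higher value; Mid=-10, Left=-45. Mid is better since -10 > -45.

Mid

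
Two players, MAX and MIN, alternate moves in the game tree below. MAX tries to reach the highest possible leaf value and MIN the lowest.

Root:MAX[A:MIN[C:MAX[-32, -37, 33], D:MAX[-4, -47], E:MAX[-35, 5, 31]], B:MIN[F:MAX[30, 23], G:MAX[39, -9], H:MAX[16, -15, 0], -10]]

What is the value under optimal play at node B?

-10

F (MAX): max(30, 23) = 30
G (MAX): max(39, -9) = 39
H (MAX): max(16, -15, 0) = 16
B (MIN): min(30, 39, 16, -10) = -10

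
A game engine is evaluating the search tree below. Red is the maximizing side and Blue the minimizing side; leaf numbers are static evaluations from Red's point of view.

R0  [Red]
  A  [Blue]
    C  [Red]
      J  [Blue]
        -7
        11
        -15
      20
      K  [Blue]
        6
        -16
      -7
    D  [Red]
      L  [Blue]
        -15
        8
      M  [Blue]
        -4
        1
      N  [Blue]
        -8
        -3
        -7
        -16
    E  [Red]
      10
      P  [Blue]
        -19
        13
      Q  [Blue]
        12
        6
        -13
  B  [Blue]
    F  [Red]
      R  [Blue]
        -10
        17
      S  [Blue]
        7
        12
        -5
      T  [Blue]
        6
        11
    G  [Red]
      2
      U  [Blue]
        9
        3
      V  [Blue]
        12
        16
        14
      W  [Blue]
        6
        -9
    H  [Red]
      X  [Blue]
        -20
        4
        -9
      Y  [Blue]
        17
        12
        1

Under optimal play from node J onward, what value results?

-15

J (Blue): min(-7, 11, -15) = -15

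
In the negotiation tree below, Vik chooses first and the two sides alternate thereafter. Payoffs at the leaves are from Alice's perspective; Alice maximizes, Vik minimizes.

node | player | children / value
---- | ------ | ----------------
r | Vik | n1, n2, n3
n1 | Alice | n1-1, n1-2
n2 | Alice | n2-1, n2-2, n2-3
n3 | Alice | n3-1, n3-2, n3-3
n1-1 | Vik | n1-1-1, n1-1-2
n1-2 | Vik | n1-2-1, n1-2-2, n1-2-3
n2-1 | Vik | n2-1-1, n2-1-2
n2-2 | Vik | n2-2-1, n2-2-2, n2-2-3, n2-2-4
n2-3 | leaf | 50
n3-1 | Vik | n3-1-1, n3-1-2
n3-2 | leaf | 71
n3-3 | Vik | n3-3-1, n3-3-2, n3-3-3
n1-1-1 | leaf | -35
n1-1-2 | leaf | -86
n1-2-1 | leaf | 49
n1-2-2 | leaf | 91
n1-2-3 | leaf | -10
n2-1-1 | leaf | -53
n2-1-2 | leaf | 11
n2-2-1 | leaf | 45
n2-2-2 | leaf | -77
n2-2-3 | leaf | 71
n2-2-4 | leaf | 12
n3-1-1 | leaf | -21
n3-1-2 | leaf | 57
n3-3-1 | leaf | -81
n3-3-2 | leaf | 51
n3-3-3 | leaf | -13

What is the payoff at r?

-10

n1-1 (Vik): min(-35, -86) = -86
n1-2 (Vik): min(49, 91, -10) = -10
n1 (Alice): max(-86, -10) = -10
n2-1 (Vik): min(-53, 11) = -53
n2-2 (Vik): min(45, -77, 71, 12) = -77
n2 (Alice): max(-53, -77, 50) = 50
n3-1 (Vik): min(-21, 57) = -21
n3-3 (Vik): min(-81, 51, -13) = -81
n3 (Alice): max(-21, 71, -81) = 71
r (Vik): min(-10, 50, 71) = -10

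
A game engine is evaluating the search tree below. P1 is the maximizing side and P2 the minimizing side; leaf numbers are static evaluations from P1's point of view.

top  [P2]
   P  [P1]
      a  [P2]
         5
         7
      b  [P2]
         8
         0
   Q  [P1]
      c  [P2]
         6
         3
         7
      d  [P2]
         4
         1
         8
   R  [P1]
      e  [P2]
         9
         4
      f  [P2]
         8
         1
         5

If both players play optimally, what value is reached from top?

3

a (P2): min(5, 7) = 5
b (P2): min(8, 0) = 0
P (P1): max(5, 0) = 5
c (P2): min(6, 3, 7) = 3
d (P2): min(4, 1, 8) = 1
Q (P1): max(3, 1) = 3
e (P2): min(9, 4) = 4
f (P2): min(8, 1, 5) = 1
R (P1): max(4, 1) = 4
top (P2): min(5, 3, 4) = 3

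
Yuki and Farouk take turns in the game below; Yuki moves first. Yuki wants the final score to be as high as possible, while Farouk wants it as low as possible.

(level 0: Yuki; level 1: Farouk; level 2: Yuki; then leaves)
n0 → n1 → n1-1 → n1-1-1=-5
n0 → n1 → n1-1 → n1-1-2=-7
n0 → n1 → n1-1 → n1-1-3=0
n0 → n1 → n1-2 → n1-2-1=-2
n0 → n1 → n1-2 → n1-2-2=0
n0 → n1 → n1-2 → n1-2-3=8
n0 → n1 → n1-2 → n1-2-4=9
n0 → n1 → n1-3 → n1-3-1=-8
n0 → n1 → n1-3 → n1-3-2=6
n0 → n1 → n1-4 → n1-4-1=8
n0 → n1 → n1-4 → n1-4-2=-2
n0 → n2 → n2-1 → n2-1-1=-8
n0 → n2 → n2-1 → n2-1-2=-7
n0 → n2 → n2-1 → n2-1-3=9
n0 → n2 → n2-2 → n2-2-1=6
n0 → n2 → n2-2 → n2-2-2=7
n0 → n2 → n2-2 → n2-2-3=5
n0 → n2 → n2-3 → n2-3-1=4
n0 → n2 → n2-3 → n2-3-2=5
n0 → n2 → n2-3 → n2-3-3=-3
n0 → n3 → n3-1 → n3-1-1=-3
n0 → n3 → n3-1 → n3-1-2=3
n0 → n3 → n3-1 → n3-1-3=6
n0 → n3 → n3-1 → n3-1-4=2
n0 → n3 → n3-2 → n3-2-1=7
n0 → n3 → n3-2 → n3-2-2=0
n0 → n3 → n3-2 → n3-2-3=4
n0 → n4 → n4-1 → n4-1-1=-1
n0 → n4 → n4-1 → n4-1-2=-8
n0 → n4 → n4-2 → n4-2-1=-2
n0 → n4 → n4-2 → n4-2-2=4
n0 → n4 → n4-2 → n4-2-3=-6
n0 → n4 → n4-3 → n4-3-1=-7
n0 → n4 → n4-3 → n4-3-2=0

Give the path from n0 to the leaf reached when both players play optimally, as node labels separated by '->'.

n0 -> n3 -> n3-1 -> n3-1-3

n1-1 (Yuki): max(-5, -7, 0) = 0
n1-2 (Yuki): max(-2, 0, 8, 9) = 9
n1-3 (Yuki): max(-8, 6) = 6
n1-4 (Yuki): max(8, -2) = 8
n1 (Farouk): min(0, 9, 6, 8) = 0
n2-1 (Yuki): max(-8, -7, 9) = 9
n2-2 (Yuki): max(6, 7, 5) = 7
n2-3 (Yuki): max(4, 5, -3) = 5
n2 (Farouk): min(9, 7, 5) = 5
n3-1 (Yuki): max(-3, 3, 6, 2) = 6
n3-2 (Yuki): max(7, 0, 4) = 7
n3 (Farouk): min(6, 7) = 6
n4-1 (Yuki): max(-1, -8) = -1
n4-2 (Yuki): max(-2, 4, -6) = 4
n4-3 (Yuki): max(-7, 0) = 0
n4 (Farouk): min(-1, 4, 0) = -1
n0 (Yuki): max(0, 5, 6, -1) = 6
At n0, Yuki picks n3 (highest: 6).
At n3, Farouk picks n3-1 (lowest: 6).
At n3-1, Yuki picks n3-1-3 (highest: 6).
Terminal value 6.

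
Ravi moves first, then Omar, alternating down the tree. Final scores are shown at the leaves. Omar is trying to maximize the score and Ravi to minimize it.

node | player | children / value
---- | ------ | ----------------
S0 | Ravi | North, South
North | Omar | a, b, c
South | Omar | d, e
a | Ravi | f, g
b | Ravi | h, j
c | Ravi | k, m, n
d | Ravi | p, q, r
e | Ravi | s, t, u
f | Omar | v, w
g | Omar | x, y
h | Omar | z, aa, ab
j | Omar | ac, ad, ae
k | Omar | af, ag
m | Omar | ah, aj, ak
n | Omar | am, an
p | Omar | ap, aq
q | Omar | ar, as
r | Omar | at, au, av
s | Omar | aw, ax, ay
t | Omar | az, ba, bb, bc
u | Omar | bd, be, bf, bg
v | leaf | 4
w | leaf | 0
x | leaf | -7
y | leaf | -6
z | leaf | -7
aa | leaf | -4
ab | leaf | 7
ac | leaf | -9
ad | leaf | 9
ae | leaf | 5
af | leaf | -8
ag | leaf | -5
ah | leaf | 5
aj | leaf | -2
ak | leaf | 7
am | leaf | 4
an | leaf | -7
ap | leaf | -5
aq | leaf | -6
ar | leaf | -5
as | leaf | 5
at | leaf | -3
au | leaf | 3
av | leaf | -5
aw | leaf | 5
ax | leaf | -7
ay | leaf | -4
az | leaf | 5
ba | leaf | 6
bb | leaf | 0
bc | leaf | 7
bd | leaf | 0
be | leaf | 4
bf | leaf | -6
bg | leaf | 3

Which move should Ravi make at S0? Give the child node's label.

f (Omar): max(4, 0) = 4
g (Omar): max(-7, -6) = -6
a (Ravi): min(4, -6) = -6
h (Omar): max(-7, -4, 7) = 7
j (Omar): max(-9, 9, 5) = 9
b (Ravi): min(7, 9) = 7
k (Omar): max(-8, -5) = -5
m (Omar): max(5, -2, 7) = 7
n (Omar): max(4, -7) = 4
c (Ravi): min(-5, 7, 4) = -5
North (Omar): max(-6, 7, -5) = 7
p (Omar): max(-5, -6) = -5
q (Omar): max(-5, 5) = 5
r (Omar): max(-3, 3, -5) = 3
d (Ravi): min(-5, 5, 3) = -5
s (Omar): max(5, -7, -4) = 5
t (Omar): max(5, 6, 0, 7) = 7
u (Omar): max(0, 4, -6, 3) = 4
e (Ravi): min(5, 7, 4) = 4
South (Omar): max(-5, 4) = 4
S0 (Ravi): min(7, 4) = 4
Ravi at S0 wants the lowest of {North=7, South=4}, so chooses South.

South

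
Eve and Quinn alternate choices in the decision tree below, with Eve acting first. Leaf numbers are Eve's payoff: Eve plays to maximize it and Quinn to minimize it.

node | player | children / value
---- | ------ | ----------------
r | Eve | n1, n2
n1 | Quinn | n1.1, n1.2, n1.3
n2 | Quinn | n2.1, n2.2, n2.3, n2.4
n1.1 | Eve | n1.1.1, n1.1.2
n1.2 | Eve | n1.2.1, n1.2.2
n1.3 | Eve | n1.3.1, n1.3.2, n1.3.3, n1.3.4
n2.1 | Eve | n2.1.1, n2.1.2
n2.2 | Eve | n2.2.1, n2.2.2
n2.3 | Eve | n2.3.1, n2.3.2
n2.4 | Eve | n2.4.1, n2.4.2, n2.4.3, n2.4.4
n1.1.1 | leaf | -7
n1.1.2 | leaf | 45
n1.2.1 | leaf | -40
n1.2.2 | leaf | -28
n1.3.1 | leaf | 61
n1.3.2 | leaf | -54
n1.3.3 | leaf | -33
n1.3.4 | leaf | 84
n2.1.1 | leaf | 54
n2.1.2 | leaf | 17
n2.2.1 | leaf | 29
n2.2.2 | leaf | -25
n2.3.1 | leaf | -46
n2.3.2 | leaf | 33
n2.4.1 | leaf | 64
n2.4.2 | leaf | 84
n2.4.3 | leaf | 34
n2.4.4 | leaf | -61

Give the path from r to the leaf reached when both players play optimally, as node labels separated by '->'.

r -> n2 -> n2.2 -> n2.2.1

n1.1 (Eve): max(-7, 45) = 45
n1.2 (Eve): max(-40, -28) = -28
n1.3 (Eve): max(61, -54, -33, 84) = 84
n1 (Quinn): min(45, -28, 84) = -28
n2.1 (Eve): max(54, 17) = 54
n2.2 (Eve): max(29, -25) = 29
n2.3 (Eve): max(-46, 33) = 33
n2.4 (Eve): max(64, 84, 34, -61) = 84
n2 (Quinn): min(54, 29, 33, 84) = 29
r (Eve): max(-28, 29) = 29
At r, Eve picks n2 (highest: 29).
At n2, Quinn picks n2.2 (lowest: 29).
At n2.2, Eve picks n2.2.1 (highest: 29).
Terminal value 29.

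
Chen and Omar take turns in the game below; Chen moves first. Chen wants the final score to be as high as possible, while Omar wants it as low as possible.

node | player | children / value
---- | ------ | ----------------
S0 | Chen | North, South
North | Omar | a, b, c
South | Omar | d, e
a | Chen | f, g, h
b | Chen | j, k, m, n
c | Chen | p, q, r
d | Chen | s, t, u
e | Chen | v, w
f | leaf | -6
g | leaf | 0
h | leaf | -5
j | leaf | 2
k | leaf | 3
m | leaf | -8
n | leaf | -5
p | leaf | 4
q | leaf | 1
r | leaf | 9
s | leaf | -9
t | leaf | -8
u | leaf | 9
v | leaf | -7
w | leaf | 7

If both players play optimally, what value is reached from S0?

a (Chen): max(-6, 0, -5) = 0
b (Chen): max(2, 3, -8, -5) = 3
c (Chen): max(4, 1, 9) = 9
North (Omar): min(0, 3, 9) = 0
d (Chen): max(-9, -8, 9) = 9
e (Chen): max(-7, 7) = 7
South (Omar): min(9, 7) = 7
S0 (Chen): max(0, 7) = 7

7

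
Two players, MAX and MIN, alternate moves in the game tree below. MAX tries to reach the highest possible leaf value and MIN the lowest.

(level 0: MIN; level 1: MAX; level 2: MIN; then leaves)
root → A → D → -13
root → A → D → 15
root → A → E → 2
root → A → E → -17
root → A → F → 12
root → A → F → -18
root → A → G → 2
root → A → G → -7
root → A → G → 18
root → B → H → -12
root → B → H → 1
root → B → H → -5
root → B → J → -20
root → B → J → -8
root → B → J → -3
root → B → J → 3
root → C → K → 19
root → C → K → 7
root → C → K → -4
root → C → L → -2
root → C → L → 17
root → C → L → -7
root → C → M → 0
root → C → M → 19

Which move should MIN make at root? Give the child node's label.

B

D (MIN): min(-13, 15) = -13
E (MIN): min(2, -17) = -17
F (MIN): min(12, -18) = -18
G (MIN): min(2, -7, 18) = -7
A (MAX): max(-13, -17, -18, -7) = -7
H (MIN): min(-12, 1, -5) = -12
J (MIN): min(-20, -8, -3, 3) = -20
B (MAX): max(-12, -20) = -12
K (MIN): min(19, 7, -4) = -4
L (MIN): min(-2, 17, -7) = -7
M (MIN): min(0, 19) = 0
C (MAX): max(-4, -7, 0) = 0
root (MIN): min(-7, -12, 0) = -12
MIN at root wants the lowest of {A=-7, B=-12, C=0}, so chooses B.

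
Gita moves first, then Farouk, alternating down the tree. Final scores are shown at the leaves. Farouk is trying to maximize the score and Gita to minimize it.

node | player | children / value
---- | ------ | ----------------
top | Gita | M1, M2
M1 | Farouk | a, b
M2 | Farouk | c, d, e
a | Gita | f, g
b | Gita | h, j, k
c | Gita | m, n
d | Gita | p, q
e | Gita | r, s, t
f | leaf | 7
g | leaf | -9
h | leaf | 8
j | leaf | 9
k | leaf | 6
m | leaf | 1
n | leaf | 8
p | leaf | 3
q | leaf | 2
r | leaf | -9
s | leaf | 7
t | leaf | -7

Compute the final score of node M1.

6

a (Gita): min(7, -9) = -9
b (Gita): min(8, 9, 6) = 6
M1 (Farouk): max(-9, 6) = 6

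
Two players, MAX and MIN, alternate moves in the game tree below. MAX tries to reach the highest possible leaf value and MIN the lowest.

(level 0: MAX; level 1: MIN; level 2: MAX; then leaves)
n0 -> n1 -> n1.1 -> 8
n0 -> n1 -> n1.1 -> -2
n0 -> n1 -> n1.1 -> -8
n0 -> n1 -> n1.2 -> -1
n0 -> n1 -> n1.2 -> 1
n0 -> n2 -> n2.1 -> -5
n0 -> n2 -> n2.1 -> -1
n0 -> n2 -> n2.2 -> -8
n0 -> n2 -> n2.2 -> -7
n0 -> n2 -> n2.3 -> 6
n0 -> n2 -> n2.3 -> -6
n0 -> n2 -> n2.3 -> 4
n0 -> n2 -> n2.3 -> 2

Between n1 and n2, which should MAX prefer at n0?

n1

n1.1 (MAX): max(8, -2, -8) = 8
n1.2 (MAX): max(-1, 1) = 1
n1 (MIN): min(8, 1) = 1
n2.1 (MAX): max(-5, -1) = -1
n2.2 (MAX): max(-8, -7) = -7
n2.3 (MAX): max(6, -6, 4, 2) = 6
n2 (MIN): min(-1, -7, 6) = -7
MAX prefers the higher value; n1=1, n2=-7. n1 is better since 1 > -7.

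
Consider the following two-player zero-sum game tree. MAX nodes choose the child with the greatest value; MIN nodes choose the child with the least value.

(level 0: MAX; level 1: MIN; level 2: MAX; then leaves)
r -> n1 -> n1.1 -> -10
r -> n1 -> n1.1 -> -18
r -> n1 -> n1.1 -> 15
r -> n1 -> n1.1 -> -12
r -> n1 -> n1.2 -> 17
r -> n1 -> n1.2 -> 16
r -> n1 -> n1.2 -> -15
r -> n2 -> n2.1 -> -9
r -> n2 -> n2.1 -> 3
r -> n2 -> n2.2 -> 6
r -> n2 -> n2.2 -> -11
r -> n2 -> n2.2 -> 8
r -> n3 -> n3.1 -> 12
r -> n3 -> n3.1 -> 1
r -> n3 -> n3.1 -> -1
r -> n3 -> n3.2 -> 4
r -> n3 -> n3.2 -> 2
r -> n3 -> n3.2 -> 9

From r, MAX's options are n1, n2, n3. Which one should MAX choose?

n1.1 (MAX): max(-10, -18, 15, -12) = 15
n1.2 (MAX): max(17, 16, -15) = 17
n1 (MIN): min(15, 17) = 15
n2.1 (MAX): max(-9, 3) = 3
n2.2 (MAX): max(6, -11, 8) = 8
n2 (MIN): min(3, 8) = 3
n3.1 (MAX): max(12, 1, -1) = 12
n3.2 (MAX): max(4, 2, 9) = 9
n3 (MIN): min(12, 9) = 9
r (MAX): max(15, 3, 9) = 15
MAX at r wants the highest of {n1=15, n2=3, n3=9}, so chooses n1.

n1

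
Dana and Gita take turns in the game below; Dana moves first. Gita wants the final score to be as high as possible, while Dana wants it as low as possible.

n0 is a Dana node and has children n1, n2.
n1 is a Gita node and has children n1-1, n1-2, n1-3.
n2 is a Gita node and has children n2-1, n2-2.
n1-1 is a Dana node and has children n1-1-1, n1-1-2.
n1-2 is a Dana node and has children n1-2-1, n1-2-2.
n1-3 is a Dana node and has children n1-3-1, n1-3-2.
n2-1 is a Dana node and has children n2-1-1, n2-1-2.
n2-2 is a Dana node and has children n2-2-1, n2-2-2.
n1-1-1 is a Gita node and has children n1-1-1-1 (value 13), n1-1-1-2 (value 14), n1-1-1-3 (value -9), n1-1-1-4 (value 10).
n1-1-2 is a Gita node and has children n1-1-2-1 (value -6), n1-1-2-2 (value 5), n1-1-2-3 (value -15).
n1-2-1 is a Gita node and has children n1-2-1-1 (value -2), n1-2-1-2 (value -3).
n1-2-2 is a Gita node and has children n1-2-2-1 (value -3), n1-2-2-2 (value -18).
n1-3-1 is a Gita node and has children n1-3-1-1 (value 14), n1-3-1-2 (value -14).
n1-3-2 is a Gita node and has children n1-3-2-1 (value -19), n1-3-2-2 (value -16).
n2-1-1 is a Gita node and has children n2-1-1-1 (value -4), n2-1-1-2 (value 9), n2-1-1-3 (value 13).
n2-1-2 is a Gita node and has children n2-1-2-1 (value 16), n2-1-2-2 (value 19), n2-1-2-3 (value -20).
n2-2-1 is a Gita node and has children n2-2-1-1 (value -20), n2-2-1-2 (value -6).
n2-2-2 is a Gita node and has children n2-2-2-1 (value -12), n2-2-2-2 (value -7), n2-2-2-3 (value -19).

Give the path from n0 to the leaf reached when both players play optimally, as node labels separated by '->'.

n1-1-1 (Gita): max(13, 14, -9, 10) = 14
n1-1-2 (Gita): max(-6, 5, -15) = 5
n1-1 (Dana): min(14, 5) = 5
n1-2-1 (Gita): max(-2, -3) = -2
n1-2-2 (Gita): max(-3, -18) = -3
n1-2 (Dana): min(-2, -3) = -3
n1-3-1 (Gita): max(14, -14) = 14
n1-3-2 (Gita): max(-19, -16) = -16
n1-3 (Dana): min(14, -16) = -16
n1 (Gita): max(5, -3, -16) = 5
n2-1-1 (Gita): max(-4, 9, 13) = 13
n2-1-2 (Gita): max(16, 19, -20) = 19
n2-1 (Dana): min(13, 19) = 13
n2-2-1 (Gita): max(-20, -6) = -6
n2-2-2 (Gita): max(-12, -7, -19) = -7
n2-2 (Dana): min(-6, -7) = -7
n2 (Gita): max(13, -7) = 13
n0 (Dana): min(5, 13) = 5
At n0, Dana picks n1 (lowest: 5).
At n1, Gita picks n1-1 (highest: 5).
At n1-1, Dana picks n1-1-2 (lowest: 5).
At n1-1-2, Gita picks n1-1-2-2 (highest: 5).
Terminal value 5.

n0 -> n1 -> n1-1 -> n1-1-2 -> n1-1-2-2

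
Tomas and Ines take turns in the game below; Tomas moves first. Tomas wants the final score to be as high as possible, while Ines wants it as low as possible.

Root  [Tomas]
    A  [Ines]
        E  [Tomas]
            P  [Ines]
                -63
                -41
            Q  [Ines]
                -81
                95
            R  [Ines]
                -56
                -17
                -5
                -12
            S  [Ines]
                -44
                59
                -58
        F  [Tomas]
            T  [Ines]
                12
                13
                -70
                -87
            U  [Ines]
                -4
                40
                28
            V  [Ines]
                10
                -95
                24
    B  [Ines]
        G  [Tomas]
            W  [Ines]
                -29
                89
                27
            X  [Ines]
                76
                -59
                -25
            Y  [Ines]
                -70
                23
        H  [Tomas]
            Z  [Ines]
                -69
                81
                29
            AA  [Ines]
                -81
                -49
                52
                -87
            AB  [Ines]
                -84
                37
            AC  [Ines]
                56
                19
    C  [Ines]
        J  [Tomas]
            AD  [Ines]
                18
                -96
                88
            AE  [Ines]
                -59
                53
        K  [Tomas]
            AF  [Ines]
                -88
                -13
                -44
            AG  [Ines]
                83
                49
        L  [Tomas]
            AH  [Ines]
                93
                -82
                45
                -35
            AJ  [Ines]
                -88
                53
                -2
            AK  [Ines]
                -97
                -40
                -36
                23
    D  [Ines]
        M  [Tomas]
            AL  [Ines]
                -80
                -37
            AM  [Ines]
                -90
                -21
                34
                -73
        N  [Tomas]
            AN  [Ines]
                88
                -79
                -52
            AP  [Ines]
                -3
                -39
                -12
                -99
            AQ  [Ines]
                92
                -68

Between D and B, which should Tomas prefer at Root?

AL (Ines): min(-80, -37) = -80
AM (Ines): min(-90, -21, 34, -73) = -90
M (Tomas): max(-80, -90) = -80
AN (Ines): min(88, -79, -52) = -79
AP (Ines): min(-3, -39, -12, -99) = -99
AQ (Ines): min(92, -68) = -68
N (Tomas): max(-79, -99, -68) = -68
D (Ines): min(-80, -68) = -80
W (Ines): min(-29, 89, 27) = -29
X (Ines): min(76, -59, -25) = -59
Y (Ines): min(-70, 23) = -70
G (Tomas): max(-29, -59, -70) = -29
Z (Ines): min(-69, 81, 29) = -69
AA (Ines): min(-81, -49, 52, -87) = -87
AB (Ines): min(-84, 37) = -84
AC (Ines): min(56, 19) = 19
H (Tomas): max(-69, -87, -84, 19) = 19
B (Ines): min(-29, 19) = -29
Tomas prefers the higher value; D=-80, B=-29. B is better since -29 > -80.

B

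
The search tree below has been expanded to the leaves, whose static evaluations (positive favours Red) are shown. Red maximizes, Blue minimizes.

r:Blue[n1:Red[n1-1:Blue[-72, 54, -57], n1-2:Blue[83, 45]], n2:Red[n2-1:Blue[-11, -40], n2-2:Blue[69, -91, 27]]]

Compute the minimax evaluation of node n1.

n1-1 (Blue): min(-72, 54, -57) = -72
n1-2 (Blue): min(83, 45) = 45
n1 (Red): max(-72, 45) = 45

45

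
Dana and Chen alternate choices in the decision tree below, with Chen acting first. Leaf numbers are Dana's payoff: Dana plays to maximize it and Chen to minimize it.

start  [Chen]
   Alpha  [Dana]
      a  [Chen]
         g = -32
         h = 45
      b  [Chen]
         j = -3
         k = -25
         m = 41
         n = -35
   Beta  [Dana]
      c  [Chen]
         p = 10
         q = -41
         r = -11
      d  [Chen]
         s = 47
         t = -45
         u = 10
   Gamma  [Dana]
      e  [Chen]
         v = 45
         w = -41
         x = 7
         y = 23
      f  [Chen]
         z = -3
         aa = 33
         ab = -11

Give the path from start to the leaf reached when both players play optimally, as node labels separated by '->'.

start -> Beta -> c -> q

a (Chen): min(-32, 45) = -32
b (Chen): min(-3, -25, 41, -35) = -35
Alpha (Dana): max(-32, -35) = -32
c (Chen): min(10, -41, -11) = -41
d (Chen): min(47, -45, 10) = -45
Beta (Dana): max(-41, -45) = -41
e (Chen): min(45, -41, 7, 23) = -41
f (Chen): min(-3, 33, -11) = -11
Gamma (Dana): max(-41, -11) = -11
start (Chen): min(-32, -41, -11) = -41
At start, Chen picks Beta (lowest: -41).
At Beta, Dana picks c (highest: -41).
At c, Chen picks q (lowest: -41).
Terminal value -41.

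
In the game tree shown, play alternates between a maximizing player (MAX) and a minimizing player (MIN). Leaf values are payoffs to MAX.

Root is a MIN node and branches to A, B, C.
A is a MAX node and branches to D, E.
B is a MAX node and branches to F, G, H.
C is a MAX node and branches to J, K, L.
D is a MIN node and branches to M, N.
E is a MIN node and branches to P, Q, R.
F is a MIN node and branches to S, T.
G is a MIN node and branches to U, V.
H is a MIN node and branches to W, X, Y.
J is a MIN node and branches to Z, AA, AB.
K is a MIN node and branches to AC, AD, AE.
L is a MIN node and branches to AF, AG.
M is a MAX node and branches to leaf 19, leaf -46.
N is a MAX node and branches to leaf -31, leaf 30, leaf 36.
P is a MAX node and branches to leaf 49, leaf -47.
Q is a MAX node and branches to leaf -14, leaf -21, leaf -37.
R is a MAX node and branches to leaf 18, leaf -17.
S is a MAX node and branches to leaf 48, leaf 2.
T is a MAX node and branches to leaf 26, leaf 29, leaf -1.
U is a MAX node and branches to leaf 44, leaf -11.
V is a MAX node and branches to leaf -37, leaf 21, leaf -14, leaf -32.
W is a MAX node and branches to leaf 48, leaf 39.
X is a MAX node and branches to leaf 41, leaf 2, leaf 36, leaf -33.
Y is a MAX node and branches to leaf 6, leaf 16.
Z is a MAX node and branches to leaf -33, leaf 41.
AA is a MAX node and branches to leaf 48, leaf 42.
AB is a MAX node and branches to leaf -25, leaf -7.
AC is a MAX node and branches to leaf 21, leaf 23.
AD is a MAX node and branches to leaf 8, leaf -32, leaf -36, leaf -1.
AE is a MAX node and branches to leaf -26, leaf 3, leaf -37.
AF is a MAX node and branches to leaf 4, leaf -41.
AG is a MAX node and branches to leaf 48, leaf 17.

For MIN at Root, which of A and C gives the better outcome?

M (MAX): max(19, -46) = 19
N (MAX): max(-31, 30, 36) = 36
D (MIN): min(19, 36) = 19
P (MAX): max(49, -47) = 49
Q (MAX): max(-14, -21, -37) = -14
R (MAX): max(18, -17) = 18
E (MIN): min(49, -14, 18) = -14
A (MAX): max(19, -14) = 19
Z (MAX): max(-33, 41) = 41
AA (MAX): max(48, 42) = 48
AB (MAX): max(-25, -7) = -7
J (MIN): min(41, 48, -7) = -7
AC (MAX): max(21, 23) = 23
AD (MAX): max(8, -32, -36, -1) = 8
AE (MAX): max(-26, 3, -37) = 3
K (MIN): min(23, 8, 3) = 3
AF (MAX): max(4, -41) = 4
AG (MAX): max(48, 17) = 48
L (MIN): min(4, 48) = 4
C (MAX): max(-7, 3, 4) = 4
MIN prefers the lower value; A=19, C=4. C is better since 4 < 19.

C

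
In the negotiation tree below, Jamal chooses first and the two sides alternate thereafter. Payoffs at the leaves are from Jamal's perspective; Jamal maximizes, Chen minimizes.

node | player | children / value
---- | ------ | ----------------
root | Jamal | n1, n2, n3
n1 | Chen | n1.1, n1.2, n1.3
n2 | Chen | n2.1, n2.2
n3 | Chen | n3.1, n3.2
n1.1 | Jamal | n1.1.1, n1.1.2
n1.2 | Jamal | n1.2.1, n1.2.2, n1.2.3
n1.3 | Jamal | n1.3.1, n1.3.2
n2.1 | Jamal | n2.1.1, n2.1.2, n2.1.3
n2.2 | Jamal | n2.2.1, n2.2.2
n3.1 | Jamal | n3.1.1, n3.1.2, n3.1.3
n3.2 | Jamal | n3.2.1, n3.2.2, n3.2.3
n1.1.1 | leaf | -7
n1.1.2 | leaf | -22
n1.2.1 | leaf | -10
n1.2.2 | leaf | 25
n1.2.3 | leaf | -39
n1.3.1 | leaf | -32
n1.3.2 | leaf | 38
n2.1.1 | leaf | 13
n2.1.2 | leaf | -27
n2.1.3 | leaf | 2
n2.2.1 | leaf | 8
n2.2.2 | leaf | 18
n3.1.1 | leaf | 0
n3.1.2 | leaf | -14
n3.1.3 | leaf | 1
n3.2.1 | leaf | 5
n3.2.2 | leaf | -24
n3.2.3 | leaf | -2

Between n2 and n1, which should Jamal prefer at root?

n2.1 (Jamal): max(13, -27, 2) = 13
n2.2 (Jamal): max(8, 18) = 18
n2 (Chen): min(13, 18) = 13
n1.1 (Jamal): max(-7, -22) = -7
n1.2 (Jamal): max(-10, 25, -39) = 25
n1.3 (Jamal): max(-32, 38) = 38
n1 (Chen): min(-7, 25, 38) = -7
Jamal prefers the higher value; n2=13, n1=-7. n2 is better since 13 > -7.

n2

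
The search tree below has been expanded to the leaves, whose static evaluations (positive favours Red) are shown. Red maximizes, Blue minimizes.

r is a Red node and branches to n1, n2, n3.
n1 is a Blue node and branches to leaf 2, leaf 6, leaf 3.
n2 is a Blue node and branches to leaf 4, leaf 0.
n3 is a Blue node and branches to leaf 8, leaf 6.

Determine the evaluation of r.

6

n1 (Blue): min(2, 6, 3) = 2
n2 (Blue): min(4, 0) = 0
n3 (Blue): min(8, 6) = 6
r (Red): max(2, 0, 6) = 6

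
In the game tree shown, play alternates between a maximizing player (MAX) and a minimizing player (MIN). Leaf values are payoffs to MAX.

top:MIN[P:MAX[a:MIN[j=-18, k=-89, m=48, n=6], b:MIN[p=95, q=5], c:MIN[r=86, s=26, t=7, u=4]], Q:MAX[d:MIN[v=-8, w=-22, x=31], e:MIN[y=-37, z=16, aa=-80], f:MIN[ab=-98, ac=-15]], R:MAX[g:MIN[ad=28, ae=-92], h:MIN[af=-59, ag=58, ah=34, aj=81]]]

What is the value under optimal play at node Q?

d (MIN): min(-8, -22, 31) = -22
e (MIN): min(-37, 16, -80) = -80
f (MIN): min(-98, -15) = -98
Q (MAX): max(-22, -80, -98) = -22

-22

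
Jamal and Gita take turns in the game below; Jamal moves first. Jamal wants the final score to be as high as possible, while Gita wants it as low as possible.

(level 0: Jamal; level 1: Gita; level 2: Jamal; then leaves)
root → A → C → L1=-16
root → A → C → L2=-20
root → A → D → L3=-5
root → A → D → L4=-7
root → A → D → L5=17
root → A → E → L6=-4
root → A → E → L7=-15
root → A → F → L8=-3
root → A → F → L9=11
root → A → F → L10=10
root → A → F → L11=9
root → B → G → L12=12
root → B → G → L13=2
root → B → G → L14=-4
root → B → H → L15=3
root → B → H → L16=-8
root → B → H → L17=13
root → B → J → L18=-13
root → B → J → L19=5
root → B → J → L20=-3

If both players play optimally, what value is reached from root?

5

C (Jamal): max(-16, -20) = -16
D (Jamal): max(-5, -7, 17) = 17
E (Jamal): max(-4, -15) = -4
F (Jamal): max(-3, 11, 10, 9) = 11
A (Gita): min(-16, 17, -4, 11) = -16
G (Jamal): max(12, 2, -4) = 12
H (Jamal): max(3, -8, 13) = 13
J (Jamal): max(-13, 5, -3) = 5
B (Gita): min(12, 13, 5) = 5
root (Jamal): max(-16, 5) = 5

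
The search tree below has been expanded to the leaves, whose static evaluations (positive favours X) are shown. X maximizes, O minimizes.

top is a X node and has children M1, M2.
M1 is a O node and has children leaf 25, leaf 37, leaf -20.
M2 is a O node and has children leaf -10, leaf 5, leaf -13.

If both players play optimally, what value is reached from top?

M1 (O): min(25, 37, -20) = -20
M2 (O): min(-10, 5, -13) = -13
top (X): max(-20, -13) = -13

-13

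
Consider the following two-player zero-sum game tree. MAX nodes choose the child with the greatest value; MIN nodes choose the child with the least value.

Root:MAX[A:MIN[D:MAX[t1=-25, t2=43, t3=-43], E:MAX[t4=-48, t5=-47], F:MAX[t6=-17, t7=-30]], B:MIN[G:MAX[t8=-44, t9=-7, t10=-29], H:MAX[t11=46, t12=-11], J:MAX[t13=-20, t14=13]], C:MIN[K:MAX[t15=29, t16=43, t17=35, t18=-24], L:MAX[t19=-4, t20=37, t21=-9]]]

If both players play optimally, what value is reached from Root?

D (MAX): max(-25, 43, -43) = 43
E (MAX): max(-48, -47) = -47
F (MAX): max(-17, -30) = -17
A (MIN): min(43, -47, -17) = -47
G (MAX): max(-44, -7, -29) = -7
H (MAX): max(46, -11) = 46
J (MAX): max(-20, 13) = 13
B (MIN): min(-7, 46, 13) = -7
K (MAX): max(29, 43, 35, -24) = 43
L (MAX): max(-4, 37, -9) = 37
C (MIN): min(43, 37) = 37
Root (MAX): max(-47, -7, 37) = 37

37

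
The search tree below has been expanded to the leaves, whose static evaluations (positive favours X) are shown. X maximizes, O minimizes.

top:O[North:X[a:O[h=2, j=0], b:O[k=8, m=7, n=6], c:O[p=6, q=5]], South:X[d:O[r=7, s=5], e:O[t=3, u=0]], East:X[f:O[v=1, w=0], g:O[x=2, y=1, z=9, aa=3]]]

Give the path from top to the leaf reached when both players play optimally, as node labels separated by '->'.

top -> East -> g -> y

a (O): min(2, 0) = 0
b (O): min(8, 7, 6) = 6
c (O): min(6, 5) = 5
North (X): max(0, 6, 5) = 6
d (O): min(7, 5) = 5
e (O): min(3, 0) = 0
South (X): max(5, 0) = 5
f (O): min(1, 0) = 0
g (O): min(2, 1, 9, 3) = 1
East (X): max(0, 1) = 1
top (O): min(6, 5, 1) = 1
At top, O picks East (lowest: 1).
At East, X picks g (highest: 1).
At g, O picks y (lowest: 1).
Terminal value 1.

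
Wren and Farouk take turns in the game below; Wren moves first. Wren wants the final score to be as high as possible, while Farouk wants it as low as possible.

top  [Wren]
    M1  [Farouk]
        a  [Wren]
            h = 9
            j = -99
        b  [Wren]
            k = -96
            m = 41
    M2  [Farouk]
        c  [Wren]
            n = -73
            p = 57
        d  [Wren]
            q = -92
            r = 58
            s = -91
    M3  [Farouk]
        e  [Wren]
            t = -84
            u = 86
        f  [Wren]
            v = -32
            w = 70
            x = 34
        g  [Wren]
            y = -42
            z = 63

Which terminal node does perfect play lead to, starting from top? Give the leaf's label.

z

a (Wren): max(9, -99) = 9
b (Wren): max(-96, 41) = 41
M1 (Farouk): min(9, 41) = 9
c (Wren): max(-73, 57) = 57
d (Wren): max(-92, 58, -91) = 58
M2 (Farouk): min(57, 58) = 57
e (Wren): max(-84, 86) = 86
f (Wren): max(-32, 70, 34) = 70
g (Wren): max(-42, 63) = 63
M3 (Farouk): min(86, 70, 63) = 63
top (Wren): max(9, 57, 63) = 63
At top, Wren picks M3 (highest: 63).
At M3, Farouk picks g (lowest: 63).
At g, Wren picks z (highest: 63).
Terminal value 63.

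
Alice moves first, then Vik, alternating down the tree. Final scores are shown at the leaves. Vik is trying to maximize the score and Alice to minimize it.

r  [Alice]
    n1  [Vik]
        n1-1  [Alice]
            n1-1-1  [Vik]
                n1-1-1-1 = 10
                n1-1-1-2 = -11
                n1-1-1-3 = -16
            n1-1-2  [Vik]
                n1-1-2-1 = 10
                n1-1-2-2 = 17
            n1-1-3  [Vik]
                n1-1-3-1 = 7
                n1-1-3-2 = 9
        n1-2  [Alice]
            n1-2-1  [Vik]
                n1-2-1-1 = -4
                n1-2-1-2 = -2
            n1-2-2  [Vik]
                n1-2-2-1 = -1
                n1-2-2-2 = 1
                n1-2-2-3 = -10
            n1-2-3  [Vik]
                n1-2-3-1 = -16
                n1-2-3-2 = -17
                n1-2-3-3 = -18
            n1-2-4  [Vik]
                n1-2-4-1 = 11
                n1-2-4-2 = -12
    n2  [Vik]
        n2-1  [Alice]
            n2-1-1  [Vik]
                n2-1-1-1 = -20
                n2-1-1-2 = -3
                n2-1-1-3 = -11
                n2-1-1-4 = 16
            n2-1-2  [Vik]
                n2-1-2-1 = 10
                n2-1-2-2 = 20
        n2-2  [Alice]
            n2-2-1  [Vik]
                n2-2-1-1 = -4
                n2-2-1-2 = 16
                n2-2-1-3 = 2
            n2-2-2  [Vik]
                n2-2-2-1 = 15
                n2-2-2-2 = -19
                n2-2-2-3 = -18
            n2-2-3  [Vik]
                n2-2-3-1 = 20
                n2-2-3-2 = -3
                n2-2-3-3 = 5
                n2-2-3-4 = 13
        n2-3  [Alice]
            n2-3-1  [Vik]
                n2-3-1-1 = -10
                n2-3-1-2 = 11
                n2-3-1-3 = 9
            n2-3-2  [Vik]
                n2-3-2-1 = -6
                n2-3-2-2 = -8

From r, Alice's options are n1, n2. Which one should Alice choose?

n1

n1-1-1 (Vik): max(10, -11, -16) = 10
n1-1-2 (Vik): max(10, 17) = 17
n1-1-3 (Vik): max(7, 9) = 9
n1-1 (Alice): min(10, 17, 9) = 9
n1-2-1 (Vik): max(-4, -2) = -2
n1-2-2 (Vik): max(-1, 1, -10) = 1
n1-2-3 (Vik): max(-16, -17, -18) = -16
n1-2-4 (Vik): max(11, -12) = 11
n1-2 (Alice): min(-2, 1, -16, 11) = -16
n1 (Vik): max(9, -16) = 9
n2-1-1 (Vik): max(-20, -3, -11, 16) = 16
n2-1-2 (Vik): max(10, 20) = 20
n2-1 (Alice): min(16, 20) = 16
n2-2-1 (Vik): max(-4, 16, 2) = 16
n2-2-2 (Vik): max(15, -19, -18) = 15
n2-2-3 (Vik): max(20, -3, 5, 13) = 20
n2-2 (Alice): min(16, 15, 20) = 15
n2-3-1 (Vik): max(-10, 11, 9) = 11
n2-3-2 (Vik): max(-6, -8) = -6
n2-3 (Alice): min(11, -6) = -6
n2 (Vik): max(16, 15, -6) = 16
r (Alice): min(9, 16) = 9
Alice at r wants the lowest of {n1=9, n2=16}, so chooses n1.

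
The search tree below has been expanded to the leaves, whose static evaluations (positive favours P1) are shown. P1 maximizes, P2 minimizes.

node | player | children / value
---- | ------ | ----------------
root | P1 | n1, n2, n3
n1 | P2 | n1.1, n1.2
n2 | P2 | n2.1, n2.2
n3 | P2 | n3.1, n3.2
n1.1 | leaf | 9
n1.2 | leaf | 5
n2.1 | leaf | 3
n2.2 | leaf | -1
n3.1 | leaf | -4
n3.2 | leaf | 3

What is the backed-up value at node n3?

n3 (P2): min(-4, 3) = -4

-4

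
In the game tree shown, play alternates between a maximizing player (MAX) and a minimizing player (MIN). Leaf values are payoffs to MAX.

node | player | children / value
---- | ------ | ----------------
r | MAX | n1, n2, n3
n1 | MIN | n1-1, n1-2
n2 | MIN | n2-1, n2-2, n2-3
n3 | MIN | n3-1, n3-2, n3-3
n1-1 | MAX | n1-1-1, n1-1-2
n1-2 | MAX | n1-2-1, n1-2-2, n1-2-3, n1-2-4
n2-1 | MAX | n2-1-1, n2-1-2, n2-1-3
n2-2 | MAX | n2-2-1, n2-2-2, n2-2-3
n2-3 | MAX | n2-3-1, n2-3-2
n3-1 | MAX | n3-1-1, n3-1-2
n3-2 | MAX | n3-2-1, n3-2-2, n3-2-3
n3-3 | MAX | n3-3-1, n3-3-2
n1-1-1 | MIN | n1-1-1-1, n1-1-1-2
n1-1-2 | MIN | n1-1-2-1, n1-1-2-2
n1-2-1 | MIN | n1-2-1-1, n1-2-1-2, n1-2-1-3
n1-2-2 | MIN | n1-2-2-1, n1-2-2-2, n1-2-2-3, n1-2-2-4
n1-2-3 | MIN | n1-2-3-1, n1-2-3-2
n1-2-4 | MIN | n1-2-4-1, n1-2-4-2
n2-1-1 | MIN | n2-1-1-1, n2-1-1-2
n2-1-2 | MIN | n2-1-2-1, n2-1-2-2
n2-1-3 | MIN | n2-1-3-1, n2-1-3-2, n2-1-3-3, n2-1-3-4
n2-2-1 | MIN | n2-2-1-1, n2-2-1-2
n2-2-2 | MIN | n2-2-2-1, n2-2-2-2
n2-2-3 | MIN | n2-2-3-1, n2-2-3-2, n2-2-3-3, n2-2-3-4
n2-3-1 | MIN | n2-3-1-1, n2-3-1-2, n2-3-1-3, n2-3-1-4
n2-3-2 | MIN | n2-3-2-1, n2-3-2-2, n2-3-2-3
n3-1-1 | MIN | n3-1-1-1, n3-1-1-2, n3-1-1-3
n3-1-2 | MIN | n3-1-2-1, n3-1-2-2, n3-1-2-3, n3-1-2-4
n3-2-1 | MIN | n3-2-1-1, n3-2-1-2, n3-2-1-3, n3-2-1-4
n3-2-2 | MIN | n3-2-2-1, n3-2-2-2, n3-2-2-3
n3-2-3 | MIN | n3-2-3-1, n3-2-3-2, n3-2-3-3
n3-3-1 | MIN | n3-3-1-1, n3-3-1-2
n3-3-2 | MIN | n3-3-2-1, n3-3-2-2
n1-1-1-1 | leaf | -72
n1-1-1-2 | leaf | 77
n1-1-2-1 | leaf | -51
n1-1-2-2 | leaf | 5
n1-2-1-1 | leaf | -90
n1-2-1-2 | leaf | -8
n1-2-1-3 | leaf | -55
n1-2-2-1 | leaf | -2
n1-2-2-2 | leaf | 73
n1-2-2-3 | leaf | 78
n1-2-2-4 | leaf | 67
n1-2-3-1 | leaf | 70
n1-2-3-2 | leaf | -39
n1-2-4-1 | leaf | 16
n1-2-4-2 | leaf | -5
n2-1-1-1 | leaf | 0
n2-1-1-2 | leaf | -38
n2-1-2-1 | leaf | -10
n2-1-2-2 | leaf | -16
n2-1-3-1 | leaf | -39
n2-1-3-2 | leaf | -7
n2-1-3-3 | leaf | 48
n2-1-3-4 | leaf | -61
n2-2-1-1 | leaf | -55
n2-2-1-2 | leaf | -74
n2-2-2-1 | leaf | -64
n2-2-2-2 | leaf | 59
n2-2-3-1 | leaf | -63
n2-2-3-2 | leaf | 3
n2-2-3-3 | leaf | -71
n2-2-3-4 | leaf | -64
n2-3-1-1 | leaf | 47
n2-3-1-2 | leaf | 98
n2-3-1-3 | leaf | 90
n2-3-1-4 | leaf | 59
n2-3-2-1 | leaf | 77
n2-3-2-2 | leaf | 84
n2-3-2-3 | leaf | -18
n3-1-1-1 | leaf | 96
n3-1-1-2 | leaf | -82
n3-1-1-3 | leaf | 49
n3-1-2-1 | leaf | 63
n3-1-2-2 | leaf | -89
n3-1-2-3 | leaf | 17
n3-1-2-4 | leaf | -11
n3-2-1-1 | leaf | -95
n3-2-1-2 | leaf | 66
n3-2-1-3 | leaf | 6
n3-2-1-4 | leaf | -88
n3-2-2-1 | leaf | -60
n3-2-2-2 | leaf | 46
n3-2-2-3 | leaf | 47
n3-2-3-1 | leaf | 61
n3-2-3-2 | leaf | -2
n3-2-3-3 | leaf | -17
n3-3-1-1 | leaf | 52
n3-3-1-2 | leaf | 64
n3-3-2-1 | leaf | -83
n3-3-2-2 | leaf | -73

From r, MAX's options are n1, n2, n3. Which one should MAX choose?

n1

n1-1-1 (MIN): min(-72, 77) = -72
n1-1-2 (MIN): min(-51, 5) = -51
n1-1 (MAX): max(-72, -51) = -51
n1-2-1 (MIN): min(-90, -8, -55) = -90
n1-2-2 (MIN): min(-2, 73, 78, 67) = -2
n1-2-3 (MIN): min(70, -39) = -39
n1-2-4 (MIN): min(16, -5) = -5
n1-2 (MAX): max(-90, -2, -39, -5) = -2
n1 (MIN): min(-51, -2) = -51
n2-1-1 (MIN): min(0, -38) = -38
n2-1-2 (MIN): min(-10, -16) = -16
n2-1-3 (MIN): min(-39, -7, 48, -61) = -61
n2-1 (MAX): max(-38, -16, -61) = -16
n2-2-1 (MIN): min(-55, -74) = -74
n2-2-2 (MIN): min(-64, 59) = -64
n2-2-3 (MIN): min(-63, 3, -71, -64) = -71
n2-2 (MAX): max(-74, -64, -71) = -64
n2-3-1 (MIN): min(47, 98, 90, 59) = 47
n2-3-2 (MIN): min(77, 84, -18) = -18
n2-3 (MAX): max(47, -18) = 47
n2 (MIN): min(-16, -64, 47) = -64
n3-1-1 (MIN): min(96, -82, 49) = -82
n3-1-2 (MIN): min(63, -89, 17, -11) = -89
n3-1 (MAX): max(-82, -89) = -82
n3-2-1 (MIN): min(-95, 66, 6, -88) = -95
n3-2-2 (MIN): min(-60, 46, 47) = -60
n3-2-3 (MIN): min(61, -2, -17) = -17
n3-2 (MAX): max(-95, -60, -17) = -17
n3-3-1 (MIN): min(52, 64) = 52
n3-3-2 (MIN): min(-83, -73) = -83
n3-3 (MAX): max(52, -83) = 52
n3 (MIN): min(-82, -17, 52) = -82
r (MAX): max(-51, -64, -82) = -51
MAX at r wants the highest of {n1=-51, n2=-64, n3=-82}, so chooses n1.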